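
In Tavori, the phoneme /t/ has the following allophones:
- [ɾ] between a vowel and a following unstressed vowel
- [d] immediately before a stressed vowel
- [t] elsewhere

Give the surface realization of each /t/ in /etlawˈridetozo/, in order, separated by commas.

[t], [ɾ]

Occurrence 1 (position 2): no conditioning environment matches → elsewhere allophone [t].
Occurrence 2 (position 10): between a vowel and a following unstressed vowel → [ɾ].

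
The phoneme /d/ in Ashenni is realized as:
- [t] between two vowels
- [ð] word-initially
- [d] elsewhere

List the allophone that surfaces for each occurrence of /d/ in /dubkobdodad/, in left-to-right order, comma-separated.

Occurrence 1 (position 1): word-initially → [ð].
Occurrence 2 (position 7): no conditioning environment matches → elsewhere allophone [d].
Occurrence 3 (position 9): between two vowels → [t].
Occurrence 4 (position 11): no conditioning environment matches → elsewhere allophone [d].

[ð], [d], [t], [d]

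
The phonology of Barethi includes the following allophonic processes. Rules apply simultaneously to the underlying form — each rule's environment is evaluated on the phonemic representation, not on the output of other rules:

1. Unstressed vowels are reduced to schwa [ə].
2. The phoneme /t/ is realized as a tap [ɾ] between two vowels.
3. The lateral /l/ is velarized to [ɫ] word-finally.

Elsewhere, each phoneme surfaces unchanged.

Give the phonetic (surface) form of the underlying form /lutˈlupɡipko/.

/l/ (word-initial) is in the target of rule 3 but the environment (word-finally) is not met → [l].
/u/ (between /l/ and /t/): in an unstressed syllable, so rule 1 applies → [ə].
/t/ (between /u/ and /l/): rule 2 targets it, but not between two vowels → unchanged [t].
/l/ (between /t/ and /u/) is in the target of rule 3 but the environment (word-finally) is not met → [l].
/u/ (between /l/ and /p/) is in the target of rule 1 but the environment (in an unstressed syllable) is not met → [u].
/p/ — not in any rule's target class → [p].
/ɡ/ — not in any rule's target class → [ɡ].
/i/ (between /ɡ/ and /p/) occurs in an unstressed syllable → [ə] by rule 1.
/p/ stays [p].
/k/ (between /p/ and /o/) is unaffected → [k].
/o/ — word-final, in an unstressed syllable — surfaces as [ə] (rule 1).

[lətˈlupɡəpkə]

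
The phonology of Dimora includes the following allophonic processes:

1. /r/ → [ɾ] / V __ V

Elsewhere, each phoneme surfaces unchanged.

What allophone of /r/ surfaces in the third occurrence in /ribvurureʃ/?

Rule 1 applies to /r/ (between /u/ and /e/: between two vowels) → [ɾ].

[ɾ]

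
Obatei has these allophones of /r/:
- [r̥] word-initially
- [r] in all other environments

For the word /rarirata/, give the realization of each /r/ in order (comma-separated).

[r̥], [r], [r]

Occurrence 1 (position 1): word-initially → [r̥].
Occurrence 2 (position 3): no conditioning environment matches → elsewhere allophone [r].
Occurrence 3 (position 5): no conditioning environment matches → elsewhere allophone [r].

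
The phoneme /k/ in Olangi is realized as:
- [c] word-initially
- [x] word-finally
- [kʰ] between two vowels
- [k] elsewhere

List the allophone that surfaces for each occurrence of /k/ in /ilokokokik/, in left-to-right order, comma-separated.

Occurrence 1 (position 4): between two vowels → [kʰ].
Occurrence 2 (position 6): between two vowels → [kʰ].
Occurrence 3 (position 8): between two vowels → [kʰ].
Occurrence 4 (position 10): word-finally → [x].

[kʰ], [kʰ], [kʰ], [x]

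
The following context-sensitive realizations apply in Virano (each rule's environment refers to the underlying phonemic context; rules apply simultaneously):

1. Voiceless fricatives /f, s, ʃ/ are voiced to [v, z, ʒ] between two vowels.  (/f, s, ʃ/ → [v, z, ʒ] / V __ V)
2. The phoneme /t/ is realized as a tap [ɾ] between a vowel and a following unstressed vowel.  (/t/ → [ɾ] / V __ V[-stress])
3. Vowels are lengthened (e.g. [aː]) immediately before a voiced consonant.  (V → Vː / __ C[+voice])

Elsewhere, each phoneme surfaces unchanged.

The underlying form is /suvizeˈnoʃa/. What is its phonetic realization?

[suːviːzeːˈnoʒa]

/s/ (word-initial) fails the environment for rule 1, so it stays [s].
/u/ (between /s/ and /v/): before a voiced consonant, so rule 3 applies → [uː].
/v/ stays [v].
/i/ meets the environment for rule 3 (before a voiced consonant) → [iː].
/z/ (between /i/ and /e/): no rule targets it → [z].
/e/ (between /z/ and /n/) occurs before a voiced consonant → [eː] by rule 3.
/n/ stays [n].
/o/ (between /n/ and /ʃ/): rule 3 targets it, but not before a voiced consonant → unchanged [o].
/ʃ/ meets the environment for rule 1 (between two vowels) → [ʒ].
/a/ (word-final) is in the target of rule 3 but the environment (before a voiced consonant) is not met → [a].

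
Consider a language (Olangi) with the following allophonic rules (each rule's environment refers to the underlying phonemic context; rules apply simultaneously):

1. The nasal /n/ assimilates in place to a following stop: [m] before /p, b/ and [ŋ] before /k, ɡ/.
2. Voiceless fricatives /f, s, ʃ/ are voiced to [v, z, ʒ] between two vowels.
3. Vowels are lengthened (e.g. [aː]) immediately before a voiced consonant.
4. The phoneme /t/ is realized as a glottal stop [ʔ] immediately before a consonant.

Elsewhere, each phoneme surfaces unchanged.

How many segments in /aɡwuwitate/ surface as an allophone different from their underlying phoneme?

Segments that undergo a rule: /a/ → [aː] (rule 3); /u/ → [uː] (rule 3).
All other segments surface unchanged.

2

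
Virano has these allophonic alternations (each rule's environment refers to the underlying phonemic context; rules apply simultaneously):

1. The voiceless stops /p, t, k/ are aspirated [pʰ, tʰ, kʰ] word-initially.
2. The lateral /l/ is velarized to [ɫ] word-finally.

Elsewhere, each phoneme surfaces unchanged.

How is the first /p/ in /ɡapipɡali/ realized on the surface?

[p]

/p/ (between /a/ and /i/): rule 1 targets it, but not word-initially → unchanged [p].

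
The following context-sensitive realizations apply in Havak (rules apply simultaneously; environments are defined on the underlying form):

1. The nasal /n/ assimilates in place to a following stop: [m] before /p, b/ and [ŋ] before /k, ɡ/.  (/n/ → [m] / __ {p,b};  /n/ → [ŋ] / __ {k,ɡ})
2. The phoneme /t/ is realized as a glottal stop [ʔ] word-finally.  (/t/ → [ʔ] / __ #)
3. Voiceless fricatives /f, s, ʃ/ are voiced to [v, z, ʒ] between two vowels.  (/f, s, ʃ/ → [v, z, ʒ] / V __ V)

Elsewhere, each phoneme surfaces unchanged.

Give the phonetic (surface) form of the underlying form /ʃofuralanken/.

/ʃ/ (word-initial): rule 3 targets it, but not between two vowels → unchanged [ʃ].
/o/ (between /ʃ/ and /f/): no rule targets it → [o].
Rule 3 applies to /f/ (between /o/ and /u/: between two vowels) → [v].
/u/ — not in any rule's target class → [u].
/r/ (between /u/ and /a/): no rule targets it → [r].
/a/ stays [a].
/l/ — not in any rule's target class → [l].
/a/ — not in any rule's target class → [a].
Rule 1 applies to /n/ (between /a/ and /k/: before a labial or velar stop) → [ŋ].
/k/ (between /n/ and /e/) is unaffected → [k].
/e/ — not in any rule's target class → [e].
/n/ (word-final) is in the target of rule 1 but the environment (before a labial or velar stop) is not met → [n].

[ʃovuralaŋken]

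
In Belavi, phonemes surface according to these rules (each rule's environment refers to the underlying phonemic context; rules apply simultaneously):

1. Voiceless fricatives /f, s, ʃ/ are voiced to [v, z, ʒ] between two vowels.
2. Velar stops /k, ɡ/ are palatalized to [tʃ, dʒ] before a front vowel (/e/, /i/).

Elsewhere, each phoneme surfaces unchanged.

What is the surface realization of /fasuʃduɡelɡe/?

/f/ (word-initial): rule 1 targets it, but not between two vowels → unchanged [f].
/a/ (between /f/ and /s/): no rule targets it → [a].
/s/ — between /a/ and /u/, between two vowels — surfaces as [z] (rule 1).
/u/ (between /s/ and /ʃ/): no rule targets it → [u].
/ʃ/ (between /u/ and /d/): rule 1 targets it, but not between two vowels → unchanged [ʃ].
/d/ (between /ʃ/ and /u/): no rule targets it → [d].
/u/ (between /d/ and /ɡ/) is unaffected → [u].
/ɡ/ — between /u/ and /e/, before a front vowel — surfaces as [dʒ] (rule 2).
/e/ (between /ɡ/ and /l/) is unaffected → [e].
/l/ — not in any rule's target class → [l].
/ɡ/ (between /l/ and /e/): before a front vowel, so rule 2 applies → [dʒ].
/e/ (word-final): no rule targets it → [e].

[fazuʃdudʒeldʒe]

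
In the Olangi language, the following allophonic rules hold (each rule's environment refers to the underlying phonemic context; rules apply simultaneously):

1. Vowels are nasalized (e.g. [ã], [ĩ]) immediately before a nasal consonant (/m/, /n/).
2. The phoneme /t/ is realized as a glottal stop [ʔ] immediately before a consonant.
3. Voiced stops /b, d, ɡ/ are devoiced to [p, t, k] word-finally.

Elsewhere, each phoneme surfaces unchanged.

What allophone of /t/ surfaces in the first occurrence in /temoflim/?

[t]

/t/ — word-initial; rule 2 does not apply here → [t].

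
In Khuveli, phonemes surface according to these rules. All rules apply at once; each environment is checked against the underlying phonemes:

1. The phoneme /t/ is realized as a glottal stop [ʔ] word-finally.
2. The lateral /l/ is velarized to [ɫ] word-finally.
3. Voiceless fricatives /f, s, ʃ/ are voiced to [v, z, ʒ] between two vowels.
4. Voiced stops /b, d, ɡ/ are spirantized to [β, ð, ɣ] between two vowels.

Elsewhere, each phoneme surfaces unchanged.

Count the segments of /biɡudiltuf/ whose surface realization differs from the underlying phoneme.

Segments that undergo a rule: /ɡ/ → [ɣ] (rule 4); /d/ → [ð] (rule 4).
All other segments surface unchanged.

2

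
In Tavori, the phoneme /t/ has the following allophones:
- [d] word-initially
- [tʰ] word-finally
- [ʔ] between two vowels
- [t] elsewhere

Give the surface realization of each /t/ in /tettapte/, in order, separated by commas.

[d], [t], [t], [t]

Occurrence 1 (position 1): word-initially → [d].
Occurrence 2 (position 3): no conditioning environment matches → elsewhere allophone [t].
Occurrence 3 (position 4): no conditioning environment matches → elsewhere allophone [t].
Occurrence 4 (position 7): no conditioning environment matches → elsewhere allophone [t].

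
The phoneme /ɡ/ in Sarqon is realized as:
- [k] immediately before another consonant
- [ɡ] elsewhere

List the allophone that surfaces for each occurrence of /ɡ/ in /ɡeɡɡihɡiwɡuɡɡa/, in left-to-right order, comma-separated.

[ɡ], [k], [ɡ], [ɡ], [ɡ], [k], [ɡ]

Occurrence 1 (position 1): no conditioning environment matches → elsewhere allophone [ɡ].
Occurrence 2 (position 3): immediately before another consonant → [k].
Occurrence 3 (position 4): no conditioning environment matches → elsewhere allophone [ɡ].
Occurrence 4 (position 7): no conditioning environment matches → elsewhere allophone [ɡ].
Occurrence 5 (position 10): no conditioning environment matches → elsewhere allophone [ɡ].
Occurrence 6 (position 12): immediately before another consonant → [k].
Occurrence 7 (position 13): no conditioning environment matches → elsewhere allophone [ɡ].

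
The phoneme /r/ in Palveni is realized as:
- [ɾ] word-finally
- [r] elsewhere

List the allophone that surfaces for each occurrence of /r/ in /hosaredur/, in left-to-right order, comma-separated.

[r], [ɾ]

Occurrence 1 (position 5): no conditioning environment matches → elsewhere allophone [r].
Occurrence 2 (position 9): word-finally → [ɾ].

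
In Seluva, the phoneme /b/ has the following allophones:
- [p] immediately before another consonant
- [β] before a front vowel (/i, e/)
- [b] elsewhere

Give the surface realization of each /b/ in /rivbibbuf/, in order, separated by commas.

Occurrence 1 (position 4): before a front vowel (/i, e/) → [β].
Occurrence 2 (position 6): immediately before another consonant → [p].
Occurrence 3 (position 7): no conditioning environment matches → elsewhere allophone [b].

[β], [p], [b]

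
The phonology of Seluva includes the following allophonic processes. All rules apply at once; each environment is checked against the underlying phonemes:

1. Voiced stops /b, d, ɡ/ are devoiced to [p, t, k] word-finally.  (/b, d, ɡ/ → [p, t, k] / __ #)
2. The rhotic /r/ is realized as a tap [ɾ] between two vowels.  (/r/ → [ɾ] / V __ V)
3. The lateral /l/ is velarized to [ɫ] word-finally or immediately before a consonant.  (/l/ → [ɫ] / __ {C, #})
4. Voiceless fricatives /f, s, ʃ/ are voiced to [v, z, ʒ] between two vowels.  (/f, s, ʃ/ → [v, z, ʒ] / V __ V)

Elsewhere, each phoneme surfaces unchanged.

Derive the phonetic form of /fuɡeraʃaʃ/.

[fuɡeɾaʒaʃ]

/f/ (word-initial): rule 4 targets it, but not between two vowels → unchanged [f].
/u/ (between /f/ and /ɡ/) is unaffected → [u].
/ɡ/ (between /u/ and /e/) fails the environment for rule 1, so it stays [ɡ].
/e/ — not in any rule's target class → [e].
/r/ — between /e/ and /a/, between two vowels — surfaces as [ɾ] (rule 2).
/a/ (between /r/ and /ʃ/): no rule targets it → [a].
/ʃ/ (between /a/ and /a/): between two vowels, so rule 4 applies → [ʒ].
/a/ stays [a].
/ʃ/ — word-final; rule 4 does not apply here → [ʃ].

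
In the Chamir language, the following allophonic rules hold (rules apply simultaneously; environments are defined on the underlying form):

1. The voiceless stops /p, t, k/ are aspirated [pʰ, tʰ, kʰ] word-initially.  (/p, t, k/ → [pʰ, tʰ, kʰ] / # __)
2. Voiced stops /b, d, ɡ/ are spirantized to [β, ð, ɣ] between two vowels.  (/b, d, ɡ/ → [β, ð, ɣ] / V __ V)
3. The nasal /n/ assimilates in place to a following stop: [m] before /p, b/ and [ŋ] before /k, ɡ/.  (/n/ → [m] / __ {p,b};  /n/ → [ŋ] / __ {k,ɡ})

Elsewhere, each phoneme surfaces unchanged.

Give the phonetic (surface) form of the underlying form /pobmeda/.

[pʰobmeða]

/p/ (word-initial): word-initially, so rule 1 applies → [pʰ].
/o/ — not in any rule's target class → [o].
/b/ (between /o/ and /m/) fails the environment for rule 2, so it stays [b].
/m/ — not in any rule's target class → [m].
/e/ stays [e].
/d/ (between /e/ and /a/) occurs between two vowels → [ð] by rule 2.
/a/ (word-final): no rule targets it → [a].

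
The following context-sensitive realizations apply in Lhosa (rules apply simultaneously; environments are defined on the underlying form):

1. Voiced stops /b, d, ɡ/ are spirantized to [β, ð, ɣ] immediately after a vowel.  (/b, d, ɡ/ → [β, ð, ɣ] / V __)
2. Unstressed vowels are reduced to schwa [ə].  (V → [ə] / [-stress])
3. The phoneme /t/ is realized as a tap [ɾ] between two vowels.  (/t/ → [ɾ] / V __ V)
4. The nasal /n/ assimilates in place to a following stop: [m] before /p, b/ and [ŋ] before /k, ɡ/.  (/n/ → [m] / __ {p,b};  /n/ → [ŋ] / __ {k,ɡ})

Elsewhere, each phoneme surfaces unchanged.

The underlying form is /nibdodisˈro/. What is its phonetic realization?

[nəβdəðəsˈro]

/n/ (word-initial) fails the environment for rule 4, so it stays [n].
/i/ (between /n/ and /b/) occurs in an unstressed syllable → [ə] by rule 2.
Rule 1 applies to /b/ (between /i/ and /d/: immediately after a vowel) → [β].
/d/ (between /b/ and /o/) fails the environment for rule 1, so it stays [d].
/o/ (between /d/ and /d/): in an unstressed syllable, so rule 2 applies → [ə].
/d/ meets the environment for rule 1 (immediately after a vowel) → [ð].
Rule 2 applies to /i/ (between /d/ and /s/: in an unstressed syllable) → [ə].
/o/ (word-final): rule 2 targets it, but not in an unstressed syllable → unchanged [o].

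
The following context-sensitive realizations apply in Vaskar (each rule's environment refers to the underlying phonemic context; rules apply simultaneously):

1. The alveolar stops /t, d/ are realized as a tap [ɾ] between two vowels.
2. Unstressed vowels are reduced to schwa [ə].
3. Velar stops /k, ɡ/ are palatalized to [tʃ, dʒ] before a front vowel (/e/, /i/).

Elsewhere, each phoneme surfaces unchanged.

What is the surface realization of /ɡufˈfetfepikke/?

/ɡ/ — word-initial; rule 3 does not apply here → [ɡ].
/u/ meets the environment for rule 2 (in an unstressed syllable) → [ə].
/f/ — not in any rule's target class → [f].
/f/ stays [f].
/e/ (between /f/ and /t/): rule 2 targets it, but not in an unstressed syllable → unchanged [e].
/t/ (between /e/ and /f/) is in the target of rule 1 but the environment (between two vowels) is not met → [t].
/f/ (between /t/ and /e/) is unaffected → [f].
/e/ — between /f/ and /p/, in an unstressed syllable — surfaces as [ə] (rule 2).
/p/ (between /e/ and /i/) is unaffected → [p].
/i/ meets the environment for rule 2 (in an unstressed syllable) → [ə].
/k/ — between /i/ and /k/; rule 3 does not apply here → [k].
/k/ (between /k/ and /e/): before a front vowel, so rule 3 applies → [tʃ].
/e/ meets the environment for rule 2 (in an unstressed syllable) → [ə].

[ɡəfˈfetfəpəktʃə]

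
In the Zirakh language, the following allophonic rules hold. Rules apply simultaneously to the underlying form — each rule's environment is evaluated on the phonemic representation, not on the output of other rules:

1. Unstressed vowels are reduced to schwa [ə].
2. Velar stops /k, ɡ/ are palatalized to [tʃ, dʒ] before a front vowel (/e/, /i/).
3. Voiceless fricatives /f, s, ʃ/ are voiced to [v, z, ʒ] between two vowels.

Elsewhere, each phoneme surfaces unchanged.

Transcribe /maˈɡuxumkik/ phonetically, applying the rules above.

/m/ (word-initial) is unaffected → [m].
/a/ (between /m/ and /ɡ/) occurs in an unstressed syllable → [ə] by rule 1.
/ɡ/ — between /a/ and /u/; rule 2 does not apply here → [ɡ].
/u/ (between /ɡ/ and /x/) is in the target of rule 1 but the environment (in an unstressed syllable) is not met → [u].
/x/ (between /u/ and /u/) is unaffected → [x].
/u/ — between /x/ and /m/, in an unstressed syllable — surfaces as [ə] (rule 1).
/m/ (between /u/ and /k/) is unaffected → [m].
/k/ (between /m/ and /i/) occurs before a front vowel → [tʃ] by rule 2.
/i/ — between /k/ and /k/, in an unstressed syllable — surfaces as [ə] (rule 1).
/k/ (word-final) is in the target of rule 2 but the environment (before a front vowel) is not met → [k].

[məˈɡuxəmtʃək]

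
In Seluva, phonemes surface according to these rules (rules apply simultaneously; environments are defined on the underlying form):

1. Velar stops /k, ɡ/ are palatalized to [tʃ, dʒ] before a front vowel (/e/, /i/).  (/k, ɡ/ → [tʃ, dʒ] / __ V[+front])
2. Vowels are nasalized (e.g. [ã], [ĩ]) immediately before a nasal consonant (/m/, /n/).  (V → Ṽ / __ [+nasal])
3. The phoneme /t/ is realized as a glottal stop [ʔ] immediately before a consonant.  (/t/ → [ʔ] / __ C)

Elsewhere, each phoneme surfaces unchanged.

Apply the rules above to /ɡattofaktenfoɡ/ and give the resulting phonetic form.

[ɡaʔtofaktẽnfoɡ]

/ɡ/ (word-initial) fails the environment for rule 1, so it stays [ɡ].
/a/ (between /ɡ/ and /t/) is in the target of rule 2 but the environment (before a nasal consonant) is not met → [a].
Rule 3 applies to /t/ (between /a/ and /t/: immediately before a consonant) → [ʔ].
/t/ (between /t/ and /o/) is in the target of rule 3 but the environment (immediately before a consonant) is not met → [t].
/o/ (between /t/ and /f/) is in the target of rule 2 but the environment (before a nasal consonant) is not met → [o].
/a/ (between /f/ and /k/) is in the target of rule 2 but the environment (before a nasal consonant) is not met → [a].
/k/ (between /a/ and /t/) is in the target of rule 1 but the environment (before a front vowel) is not met → [k].
/t/ (between /k/ and /e/) is in the target of rule 3 but the environment (immediately before a consonant) is not met → [t].
/e/ (between /t/ and /n/) occurs before a nasal consonant → [ẽ] by rule 2.
/o/ (between /f/ and /ɡ/) is in the target of rule 2 but the environment (before a nasal consonant) is not met → [o].
/ɡ/ (word-final) fails the environment for rule 1, so it stays [ɡ].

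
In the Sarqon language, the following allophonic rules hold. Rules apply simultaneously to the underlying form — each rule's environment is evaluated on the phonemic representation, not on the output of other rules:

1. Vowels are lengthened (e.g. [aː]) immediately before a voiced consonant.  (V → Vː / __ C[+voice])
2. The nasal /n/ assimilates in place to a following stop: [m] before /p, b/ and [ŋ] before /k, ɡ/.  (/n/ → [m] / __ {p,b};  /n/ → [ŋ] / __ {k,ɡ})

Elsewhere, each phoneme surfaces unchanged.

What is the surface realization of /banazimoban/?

[baːnaːziːmoːbaːn]

/b/ (word-initial): no rule targets it → [b].
Rule 1 applies to /a/ (between /b/ and /n/: before a voiced consonant) → [aː].
/n/ (between /a/ and /a/) is in the target of rule 2 but the environment (before a labial or velar stop) is not met → [n].
/a/ (between /n/ and /z/): before a voiced consonant, so rule 1 applies → [aː].
/z/ (between /a/ and /i/) is unaffected → [z].
/i/ meets the environment for rule 1 (before a voiced consonant) → [iː].
/m/ (between /i/ and /o/) is unaffected → [m].
Rule 1 applies to /o/ (between /m/ and /b/: before a voiced consonant) → [oː].
/b/ — not in any rule's target class → [b].
/a/ (between /b/ and /n/): before a voiced consonant, so rule 1 applies → [aː].
/n/ — word-final; rule 2 does not apply here → [n].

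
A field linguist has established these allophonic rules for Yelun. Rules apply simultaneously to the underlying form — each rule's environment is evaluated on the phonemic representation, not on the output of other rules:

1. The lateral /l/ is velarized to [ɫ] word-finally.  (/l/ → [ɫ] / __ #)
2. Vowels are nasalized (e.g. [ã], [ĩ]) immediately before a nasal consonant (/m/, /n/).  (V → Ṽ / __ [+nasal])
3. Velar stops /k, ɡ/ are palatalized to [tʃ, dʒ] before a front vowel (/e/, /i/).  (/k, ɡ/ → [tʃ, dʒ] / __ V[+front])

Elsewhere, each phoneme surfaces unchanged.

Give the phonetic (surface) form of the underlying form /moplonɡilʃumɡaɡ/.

/m/ (word-initial) is unaffected → [m].
/o/ (between /m/ and /p/) fails the environment for rule 2, so it stays [o].
/p/ stays [p].
/l/ (between /p/ and /o/) fails the environment for rule 1, so it stays [l].
/o/ — between /l/ and /n/, before a nasal consonant — surfaces as [õ] (rule 2).
/n/ (between /o/ and /ɡ/): no rule targets it → [n].
/ɡ/ meets the environment for rule 3 (before a front vowel) → [dʒ].
/i/ (between /ɡ/ and /l/) is in the target of rule 2 but the environment (before a nasal consonant) is not met → [i].
/l/ — between /i/ and /ʃ/; rule 1 does not apply here → [l].
/ʃ/ (between /l/ and /u/): no rule targets it → [ʃ].
/u/ meets the environment for rule 2 (before a nasal consonant) → [ũ].
/m/ (between /u/ and /ɡ/): no rule targets it → [m].
/ɡ/ — between /m/ and /a/; rule 3 does not apply here → [ɡ].
/a/ — between /ɡ/ and /ɡ/; rule 2 does not apply here → [a].
/ɡ/ (word-final) is in the target of rule 3 but the environment (before a front vowel) is not met → [ɡ].

[moplõndʒilʃũmɡaɡ]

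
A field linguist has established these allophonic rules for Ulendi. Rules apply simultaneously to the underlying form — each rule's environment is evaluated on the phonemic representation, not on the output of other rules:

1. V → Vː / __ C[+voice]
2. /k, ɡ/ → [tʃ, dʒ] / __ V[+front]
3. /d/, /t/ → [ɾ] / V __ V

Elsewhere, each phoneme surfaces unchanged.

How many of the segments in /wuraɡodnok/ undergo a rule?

3

Segments that undergo a rule: /u/ → [uː] (rule 1); /a/ → [aː] (rule 1); /o/ → [oː] (rule 1).
All other segments surface unchanged.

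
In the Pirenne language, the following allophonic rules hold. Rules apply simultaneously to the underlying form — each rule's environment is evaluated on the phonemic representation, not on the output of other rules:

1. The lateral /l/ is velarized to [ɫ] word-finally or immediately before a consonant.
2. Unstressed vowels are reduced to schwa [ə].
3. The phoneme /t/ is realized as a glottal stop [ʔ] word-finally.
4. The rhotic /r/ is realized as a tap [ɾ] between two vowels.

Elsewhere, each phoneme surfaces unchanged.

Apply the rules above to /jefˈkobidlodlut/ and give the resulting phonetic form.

/e/ (between /j/ and /f/) occurs in an unstressed syllable → [ə] by rule 2.
/o/ (between /k/ and /b/) is in the target of rule 2 but the environment (in an unstressed syllable) is not met → [o].
/i/ — between /b/ and /d/, in an unstressed syllable — surfaces as [ə] (rule 2).
/l/ (between /d/ and /o/) fails the environment for rule 1, so it stays [l].
/o/ (between /l/ and /d/) occurs in an unstressed syllable → [ə] by rule 2.
/l/ (between /d/ and /u/) is in the target of rule 1 but the environment (word-finally or immediately before a consonant) is not met → [l].
/u/ meets the environment for rule 2 (in an unstressed syllable) → [ə].
/t/ meets the environment for rule 3 (word-finally) → [ʔ].

[jəfˈkobədlədləʔ]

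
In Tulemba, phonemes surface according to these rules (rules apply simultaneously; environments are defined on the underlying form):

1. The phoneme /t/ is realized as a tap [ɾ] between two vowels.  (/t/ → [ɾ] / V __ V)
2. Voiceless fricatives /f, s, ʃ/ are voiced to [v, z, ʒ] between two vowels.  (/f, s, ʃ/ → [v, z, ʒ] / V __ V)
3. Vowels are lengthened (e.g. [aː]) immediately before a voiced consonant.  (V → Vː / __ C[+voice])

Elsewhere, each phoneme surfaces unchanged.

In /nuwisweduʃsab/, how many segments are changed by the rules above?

Segments that undergo a rule: /u/ → [uː] (rule 3); /e/ → [eː] (rule 3); /a/ → [aː] (rule 3).
All other segments surface unchanged.

3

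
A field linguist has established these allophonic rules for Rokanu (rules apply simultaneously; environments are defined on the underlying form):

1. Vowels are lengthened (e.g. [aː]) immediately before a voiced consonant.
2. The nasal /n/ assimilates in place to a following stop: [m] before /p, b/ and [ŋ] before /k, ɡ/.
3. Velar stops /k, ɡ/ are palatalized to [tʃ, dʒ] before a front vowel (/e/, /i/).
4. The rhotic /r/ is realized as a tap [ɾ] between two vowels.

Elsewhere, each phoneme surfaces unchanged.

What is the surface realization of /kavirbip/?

/k/ (word-initial): rule 3 targets it, but not before a front vowel → unchanged [k].
/a/ (between /k/ and /v/): before a voiced consonant, so rule 1 applies → [aː].
/v/ (between /a/ and /i/) is unaffected → [v].
/i/ (between /v/ and /r/): before a voiced consonant, so rule 1 applies → [iː].
/r/ (between /i/ and /b/) is in the target of rule 4 but the environment (between two vowels) is not met → [r].
/b/ stays [b].
/i/ (between /b/ and /p/) is in the target of rule 1 but the environment (before a voiced consonant) is not met → [i].
/p/ (word-final): no rule targets it → [p].

[kaːviːrbip]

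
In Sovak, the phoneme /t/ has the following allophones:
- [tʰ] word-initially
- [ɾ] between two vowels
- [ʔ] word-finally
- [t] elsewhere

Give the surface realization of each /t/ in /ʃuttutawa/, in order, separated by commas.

Occurrence 1 (position 3): no conditioning environment matches → elsewhere allophone [t].
Occurrence 2 (position 4): no conditioning environment matches → elsewhere allophone [t].
Occurrence 3 (position 6): between two vowels → [ɾ].

[t], [t], [ɾ]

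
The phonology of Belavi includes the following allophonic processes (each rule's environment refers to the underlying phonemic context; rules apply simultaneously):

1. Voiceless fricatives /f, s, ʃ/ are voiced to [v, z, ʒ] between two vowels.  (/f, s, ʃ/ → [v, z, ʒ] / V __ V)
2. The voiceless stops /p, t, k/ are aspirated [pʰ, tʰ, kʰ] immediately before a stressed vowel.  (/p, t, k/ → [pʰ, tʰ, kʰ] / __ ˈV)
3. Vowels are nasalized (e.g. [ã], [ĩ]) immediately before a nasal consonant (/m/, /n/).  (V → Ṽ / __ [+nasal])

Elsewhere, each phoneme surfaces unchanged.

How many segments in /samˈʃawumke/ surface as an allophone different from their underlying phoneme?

2

Segments that undergo a rule: /a/ → [ã] (rule 3); /u/ → [ũ] (rule 3).
All other segments surface unchanged.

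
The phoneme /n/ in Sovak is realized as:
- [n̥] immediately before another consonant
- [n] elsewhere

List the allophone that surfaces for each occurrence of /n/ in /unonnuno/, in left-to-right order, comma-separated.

Occurrence 1 (position 2): no conditioning environment matches → elsewhere allophone [n].
Occurrence 2 (position 4): immediately before another consonant → [n̥].
Occurrence 3 (position 5): no conditioning environment matches → elsewhere allophone [n].
Occurrence 4 (position 7): no conditioning environment matches → elsewhere allophone [n].

[n], [n̥], [n], [n]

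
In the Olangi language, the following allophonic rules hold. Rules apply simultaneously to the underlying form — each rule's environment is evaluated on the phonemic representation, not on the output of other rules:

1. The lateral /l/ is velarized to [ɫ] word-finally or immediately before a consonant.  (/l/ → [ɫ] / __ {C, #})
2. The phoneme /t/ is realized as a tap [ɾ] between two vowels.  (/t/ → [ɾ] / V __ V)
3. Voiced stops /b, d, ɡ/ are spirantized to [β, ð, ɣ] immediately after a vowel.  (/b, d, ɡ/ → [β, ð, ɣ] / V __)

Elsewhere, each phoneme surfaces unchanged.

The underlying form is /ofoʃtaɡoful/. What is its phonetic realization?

[ofoʃtaɣofuɫ]

/o/ (word-initial) is unaffected → [o].
/f/ — not in any rule's target class → [f].
/o/ (between /f/ and /ʃ/) is unaffected → [o].
/ʃ/ (between /o/ and /t/): no rule targets it → [ʃ].
/t/ (between /ʃ/ and /a/) is in the target of rule 2 but the environment (between two vowels) is not met → [t].
/a/ (between /t/ and /ɡ/) is unaffected → [a].
Rule 3 applies to /ɡ/ (between /a/ and /o/: immediately after a vowel) → [ɣ].
/o/ stays [o].
/f/ (between /o/ and /u/) is unaffected → [f].
/u/ stays [u].
/l/ meets the environment for rule 1 (word-finally or immediately before a consonant) → [ɫ].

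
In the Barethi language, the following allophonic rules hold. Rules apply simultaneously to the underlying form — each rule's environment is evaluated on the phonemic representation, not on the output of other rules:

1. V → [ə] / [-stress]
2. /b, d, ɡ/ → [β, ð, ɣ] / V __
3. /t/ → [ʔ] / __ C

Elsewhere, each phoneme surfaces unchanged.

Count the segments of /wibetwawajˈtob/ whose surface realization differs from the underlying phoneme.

7

Segments that undergo a rule: /i/ → [ə] (rule 1); /b/ → [β] (rule 2); /e/ → [ə] (rule 1); /t/ → [ʔ] (rule 3); /a/ → [ə] (rule 1); /a/ → [ə] (rule 1); /b/ → [β] (rule 2).
All other segments surface unchanged.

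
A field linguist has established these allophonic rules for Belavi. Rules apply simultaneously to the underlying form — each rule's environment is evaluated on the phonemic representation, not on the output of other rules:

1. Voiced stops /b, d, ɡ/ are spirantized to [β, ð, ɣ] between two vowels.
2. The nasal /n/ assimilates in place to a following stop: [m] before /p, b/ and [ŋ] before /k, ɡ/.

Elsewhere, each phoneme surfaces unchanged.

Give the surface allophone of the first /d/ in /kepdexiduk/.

[d]

/d/ (between /p/ and /e/) is in the target of rule 1 but the environment (between two vowels) is not met → [d].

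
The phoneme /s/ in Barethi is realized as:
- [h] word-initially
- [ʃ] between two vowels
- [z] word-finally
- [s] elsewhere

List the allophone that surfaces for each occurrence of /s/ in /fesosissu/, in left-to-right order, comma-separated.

Occurrence 1 (position 3): between two vowels → [ʃ].
Occurrence 2 (position 5): between two vowels → [ʃ].
Occurrence 3 (position 7): no conditioning environment matches → elsewhere allophone [s].
Occurrence 4 (position 8): no conditioning environment matches → elsewhere allophone [s].

[ʃ], [ʃ], [s], [s]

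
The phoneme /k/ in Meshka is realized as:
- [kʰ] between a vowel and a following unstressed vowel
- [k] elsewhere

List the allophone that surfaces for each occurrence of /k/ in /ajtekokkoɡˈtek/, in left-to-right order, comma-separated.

[kʰ], [k], [k], [k]

Occurrence 1 (position 5): between a vowel and a following unstressed vowel → [kʰ].
Occurrence 2 (position 7): no conditioning environment matches → elsewhere allophone [k].
Occurrence 3 (position 8): no conditioning environment matches → elsewhere allophone [k].
Occurrence 4 (position 13): no conditioning environment matches → elsewhere allophone [k].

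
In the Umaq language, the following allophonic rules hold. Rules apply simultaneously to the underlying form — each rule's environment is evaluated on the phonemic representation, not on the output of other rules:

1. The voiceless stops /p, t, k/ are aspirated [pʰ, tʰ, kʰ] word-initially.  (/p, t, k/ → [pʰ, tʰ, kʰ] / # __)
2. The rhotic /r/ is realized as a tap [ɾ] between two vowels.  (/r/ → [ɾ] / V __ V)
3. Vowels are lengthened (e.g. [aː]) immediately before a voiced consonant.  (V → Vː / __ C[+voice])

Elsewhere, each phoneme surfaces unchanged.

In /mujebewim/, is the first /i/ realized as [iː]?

/i/ meets the environment for rule 3 (before a voiced consonant) → [iː].
The actual realization is [iː], which matches [iː].

Yes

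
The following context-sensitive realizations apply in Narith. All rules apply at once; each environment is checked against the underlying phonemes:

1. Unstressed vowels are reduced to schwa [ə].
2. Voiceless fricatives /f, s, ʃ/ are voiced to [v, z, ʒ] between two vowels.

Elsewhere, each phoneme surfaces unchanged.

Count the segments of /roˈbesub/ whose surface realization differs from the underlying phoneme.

Segments that undergo a rule: /o/ → [ə] (rule 1); /s/ → [z] (rule 2); /u/ → [ə] (rule 1).
All other segments surface unchanged.

3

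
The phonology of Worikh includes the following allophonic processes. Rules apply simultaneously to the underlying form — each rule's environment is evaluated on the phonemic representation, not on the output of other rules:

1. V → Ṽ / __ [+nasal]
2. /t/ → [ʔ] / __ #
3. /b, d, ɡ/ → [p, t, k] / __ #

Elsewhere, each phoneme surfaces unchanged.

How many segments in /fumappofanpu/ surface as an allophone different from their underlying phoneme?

Segments that undergo a rule: /u/ → [ũ] (rule 1); /a/ → [ã] (rule 1).
All other segments surface unchanged.

2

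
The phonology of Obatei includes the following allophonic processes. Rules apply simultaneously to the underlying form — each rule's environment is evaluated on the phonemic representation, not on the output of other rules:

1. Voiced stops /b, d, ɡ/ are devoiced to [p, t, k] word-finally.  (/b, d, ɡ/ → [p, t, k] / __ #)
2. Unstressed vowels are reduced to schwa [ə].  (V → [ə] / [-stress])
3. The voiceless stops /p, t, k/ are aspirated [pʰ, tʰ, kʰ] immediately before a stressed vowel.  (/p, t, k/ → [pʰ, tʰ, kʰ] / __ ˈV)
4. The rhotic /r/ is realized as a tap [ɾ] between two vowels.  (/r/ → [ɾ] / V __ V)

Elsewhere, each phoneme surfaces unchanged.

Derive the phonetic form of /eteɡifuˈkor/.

[ətəɡəfəˈkʰor]

Rule 2 applies to /e/ (word-initial: in an unstressed syllable) → [ə].
/t/ (between /e/ and /e/): rule 3 targets it, but not immediately before a stressed vowel → unchanged [t].
/e/ (between /t/ and /ɡ/) occurs in an unstressed syllable → [ə] by rule 2.
/ɡ/ (between /e/ and /i/) fails the environment for rule 1, so it stays [ɡ].
/i/ (between /ɡ/ and /f/): in an unstressed syllable, so rule 2 applies → [ə].
/u/ meets the environment for rule 2 (in an unstressed syllable) → [ə].
/k/ (between /u/ and /o/) occurs immediately before a stressed vowel → [kʰ] by rule 3.
/o/ (between /k/ and /r/) fails the environment for rule 2, so it stays [o].
/r/ (word-final) fails the environment for rule 4, so it stays [r].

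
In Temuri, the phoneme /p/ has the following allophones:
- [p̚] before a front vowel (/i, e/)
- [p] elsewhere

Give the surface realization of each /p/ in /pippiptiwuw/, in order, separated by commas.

[p̚], [p], [p̚], [p]

Occurrence 1 (position 1): before a front vowel (/i, e/) → [p̚].
Occurrence 2 (position 3): no conditioning environment matches → elsewhere allophone [p].
Occurrence 3 (position 4): before a front vowel (/i, e/) → [p̚].
Occurrence 4 (position 6): no conditioning environment matches → elsewhere allophone [p].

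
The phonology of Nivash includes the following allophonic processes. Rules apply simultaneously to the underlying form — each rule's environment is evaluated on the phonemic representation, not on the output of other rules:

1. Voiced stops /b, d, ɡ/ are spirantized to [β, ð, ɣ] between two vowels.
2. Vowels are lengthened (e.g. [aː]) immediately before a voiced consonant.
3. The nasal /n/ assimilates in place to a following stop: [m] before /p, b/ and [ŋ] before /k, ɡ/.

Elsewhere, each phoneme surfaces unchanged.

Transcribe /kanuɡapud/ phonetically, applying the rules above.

/a/ — between /k/ and /n/, before a voiced consonant — surfaces as [aː] (rule 2).
/n/ — between /a/ and /u/; rule 3 does not apply here → [n].
Rule 2 applies to /u/ (between /n/ and /ɡ/: before a voiced consonant) → [uː].
/ɡ/ (between /u/ and /a/): between two vowels, so rule 1 applies → [ɣ].
/a/ (between /ɡ/ and /p/) fails the environment for rule 2, so it stays [a].
/u/ — between /p/ and /d/, before a voiced consonant — surfaces as [uː] (rule 2).
/d/ — word-final; rule 1 does not apply here → [d].

[kaːnuːɣapuːd]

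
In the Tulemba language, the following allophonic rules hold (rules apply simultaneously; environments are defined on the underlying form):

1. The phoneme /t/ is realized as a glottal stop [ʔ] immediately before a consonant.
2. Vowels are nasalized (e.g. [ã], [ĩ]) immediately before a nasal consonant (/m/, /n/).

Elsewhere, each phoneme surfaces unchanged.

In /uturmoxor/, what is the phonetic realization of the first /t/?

/t/ (between /u/ and /u/): rule 1 targets it, but not immediately before a consonant → unchanged [t].

[t]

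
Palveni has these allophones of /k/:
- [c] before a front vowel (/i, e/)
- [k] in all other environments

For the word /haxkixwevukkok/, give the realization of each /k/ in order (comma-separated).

Occurrence 1 (position 4): before a front vowel → [c].
Occurrence 2 (position 11): no conditioning environment matches → elsewhere allophone [k].
Occurrence 3 (position 12): no conditioning environment matches → elsewhere allophone [k].
Occurrence 4 (position 14): no conditioning environment matches → elsewhere allophone [k].

[c], [k], [k], [k]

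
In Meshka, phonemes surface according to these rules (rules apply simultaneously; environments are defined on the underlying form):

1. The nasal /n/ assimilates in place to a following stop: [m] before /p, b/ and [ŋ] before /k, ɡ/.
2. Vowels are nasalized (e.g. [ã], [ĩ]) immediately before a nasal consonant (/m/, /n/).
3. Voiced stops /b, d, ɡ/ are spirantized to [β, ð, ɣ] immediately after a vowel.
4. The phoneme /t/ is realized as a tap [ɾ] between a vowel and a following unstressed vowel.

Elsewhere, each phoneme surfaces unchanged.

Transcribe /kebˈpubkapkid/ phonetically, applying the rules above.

/k/ stays [k].
/e/ (between /k/ and /b/): rule 2 targets it, but not before a nasal consonant → unchanged [e].
/b/ — between /e/ and /p/, immediately after a vowel — surfaces as [β] (rule 3).
/p/ (between /b/ and /u/): no rule targets it → [p].
/u/ (between /p/ and /b/): rule 2 targets it, but not before a nasal consonant → unchanged [u].
/b/ — between /u/ and /k/, immediately after a vowel — surfaces as [β] (rule 3).
/k/ stays [k].
/a/ — between /k/ and /p/; rule 2 does not apply here → [a].
/p/ stays [p].
/k/ stays [k].
/i/ — between /k/ and /d/; rule 2 does not apply here → [i].
/d/ meets the environment for rule 3 (immediately after a vowel) → [ð].

[keβˈpuβkapkið]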